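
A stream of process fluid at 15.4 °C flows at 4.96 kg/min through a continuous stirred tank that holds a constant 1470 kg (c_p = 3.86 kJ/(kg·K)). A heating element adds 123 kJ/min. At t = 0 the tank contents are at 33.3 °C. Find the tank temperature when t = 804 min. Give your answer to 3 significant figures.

22.6 °C

M c_p dT/dt = ṁ c_p (T_in − T) + Q̇.
Rearrange: dT/dt = (T_ss − T)/τ with τ = M/ṁ = 296.37 min and T_ss = T_in + Q̇/(ṁ c_p) = 21.824 °C.
Solution: T(t) = T_ss + (T₀ − T_ss) e^(−t/τ).
T(804) = 21.824 + (11.476)·e^(−804/296.37) = 21.824 + (11.476)·0.066350 = 22.586 °C.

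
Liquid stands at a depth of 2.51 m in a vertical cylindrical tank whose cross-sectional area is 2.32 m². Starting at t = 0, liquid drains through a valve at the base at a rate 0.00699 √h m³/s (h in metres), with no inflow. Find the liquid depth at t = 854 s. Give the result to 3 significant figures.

A dh/dt = −Q_out = −0.00699 √h.
Separate and integrate: 2(√h − √h₀) = −(0.00699/A) t.
√h = √2.51 − 0.00699·854/(2·2.32) = 1.5843 − 1.2865 = 0.29778.
h = 0.29778² = 0.088671 m.

0.0887 m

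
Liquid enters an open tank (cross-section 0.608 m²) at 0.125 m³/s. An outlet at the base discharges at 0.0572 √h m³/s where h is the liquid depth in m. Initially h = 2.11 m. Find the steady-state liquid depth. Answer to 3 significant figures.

Level balance: A dh/dt = 0.125 − 0.0572 √h. Setting dh/dt = 0:
Q_in = 0.0572 √h_ss ⇒ √h_ss = 0.125/0.0572 = 2.1853.
h_ss = 2.1853² = 4.7756 m. (Since h₀ = 2.11 m < h_ss, the level will rise toward this value.)

4.78 m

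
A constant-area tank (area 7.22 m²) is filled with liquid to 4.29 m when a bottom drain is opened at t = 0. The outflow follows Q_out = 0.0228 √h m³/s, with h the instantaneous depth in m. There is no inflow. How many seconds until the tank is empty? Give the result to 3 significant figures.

1310 s

A dh/dt = −Q_out = −0.0228 √h.
Separate and integrate: 2(√h − √h₀) = −(0.0228/A) t.
Set h = 0: 2√h₀ = (0.0228/A) t_empty ⇒ t_empty = 2A√h₀/0.0228.
t_empty = 2·7.22·√4.29/0.0228 = 14.440·2.0712/0.0228 = 1311.8 s.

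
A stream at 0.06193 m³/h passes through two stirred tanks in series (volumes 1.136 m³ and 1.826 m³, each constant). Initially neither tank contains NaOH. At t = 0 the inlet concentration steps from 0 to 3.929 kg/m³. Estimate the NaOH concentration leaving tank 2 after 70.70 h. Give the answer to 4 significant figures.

3.121 kg/m³

Each tank obeys Vᵢ dCᵢ/dt = Q(Cᵢ₋₁ − Cᵢ), so τᵢ = Vᵢ/Q.
τ₁ = 1.136/0.06193 = 18.3433 h; τ₂ = 1.826/0.06193 = 29.4849 h.
Solving the cascade with C₁(0)=C₂(0)=0 gives C₂(t) = C_in[1 − (τ₁ e^(−t/τ₁) − τ₂ e^(−t/τ₂))/(τ₁ − τ₂)].
At t = 70.70: e^(−t/τ₁) = 0.0211891, e^(−t/τ₂) = 0.0909144.
C₂ = 3.929·[1 − (18.3433·0.0211891 − 29.4849·0.0909144)/(-11.1416)] = 3.929·0.794292 = 3.12077 kg/m³.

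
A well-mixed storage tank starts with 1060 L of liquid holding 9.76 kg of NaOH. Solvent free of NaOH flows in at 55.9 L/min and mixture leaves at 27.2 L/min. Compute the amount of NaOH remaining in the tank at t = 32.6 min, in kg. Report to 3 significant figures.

5.36 kg

Total volume: dV/dt = Q_in − Q_out = 28.700 L/min, so V(t) = 1060 + 28.700 t and V(32.6) = 1995.6 L.
No NaOH enters, so dm/dt = −Q_out · (m/V).
Separate: dm/m = −Q_out dt/V(t) ⇒ ln(m/m₀) = −(Q_out/(Q_in−Q_out)) ln(V/V₀).
m = m₀ (V₀/V)^(Q_out/(Q_in−Q_out)) = 9.76 × (1060/1995.6)^(0.94774) = 5.3584 kg.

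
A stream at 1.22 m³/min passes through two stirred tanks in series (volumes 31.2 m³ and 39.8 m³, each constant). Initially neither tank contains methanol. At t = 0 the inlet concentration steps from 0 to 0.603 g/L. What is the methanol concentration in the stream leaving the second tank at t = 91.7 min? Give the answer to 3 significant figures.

0.496 g/L

Species balance on tank i: dCᵢ/dt = (Cᵢ₋₁ − Cᵢ)/τᵢ with τᵢ = Vᵢ/Q.
τ₁ = 31.2/1.22 = 25.574 min; τ₂ = 39.8/1.22 = 32.623 min.
Solving the cascade with C₁(0)=C₂(0)=0 gives C₂(t) = C_in[1 − (τ₁ e^(−t/τ₁) − τ₂ e^(−t/τ₂))/(τ₁ − τ₂)].
At t = 91.7: e^(−t/τ₁) = 0.027717, e^(−t/τ₂) = 0.060151.
C₂ = 0.603·[1 − (25.574·0.027717 − 32.623·0.060151)/(-7.0492)] = 0.603·0.82218 = 0.49578 g/L.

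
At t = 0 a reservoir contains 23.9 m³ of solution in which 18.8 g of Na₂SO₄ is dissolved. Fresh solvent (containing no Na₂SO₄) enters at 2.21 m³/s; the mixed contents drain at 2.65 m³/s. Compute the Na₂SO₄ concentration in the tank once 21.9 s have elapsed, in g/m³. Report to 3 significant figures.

Total volume: dV/dt = Q_in − Q_out = -0.44000 m³/s, so V(t) = 23.9 − 0.44000 t and V(21.9) = 14.264 m³.
Species balance (pure solvent in): dm/dt = −Q_out · m/V(t).
dm/m = −Q_out dt/(V₀ − 0.44000 t); integrating gives ln(m/m₀) = −(Q_out/(Q_in−Q_out)) ln(V/V₀).
m = m₀ (V₀/V)^(Q_out/(Q_in−Q_out)) = 18.8 × (23.9/14.264)^(-6.0227) = 0.83970 g.
C = m/V = 0.83970/14.264 = 0.058868 g/m³.

0.0589 g/m³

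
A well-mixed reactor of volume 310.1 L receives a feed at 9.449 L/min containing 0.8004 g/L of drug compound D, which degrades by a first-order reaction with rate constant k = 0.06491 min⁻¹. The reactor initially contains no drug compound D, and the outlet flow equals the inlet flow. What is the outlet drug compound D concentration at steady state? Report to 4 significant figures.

0.2557 g/L

Accumulation = in − out − consumed: V dC/dt = Q C_in − Q C − k V C.
At steady state: 0 = Q C_in − (Q + kV) C_ss, so C_ss = Q C_in/(Q + kV).
C_ss = 9.449·0.8004/(9.449 + 0.06491·310.1) = 7.56298/29.5776 = 0.255700 g/L.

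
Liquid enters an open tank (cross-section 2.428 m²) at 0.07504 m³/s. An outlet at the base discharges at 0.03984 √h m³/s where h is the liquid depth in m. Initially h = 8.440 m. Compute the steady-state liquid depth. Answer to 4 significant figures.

3.548 m

Level balance: A dh/dt = 0.07504 − 0.03984 √h. Setting dh/dt = 0:
Q_in = 0.03984 √h_ss ⇒ √h_ss = 0.07504/0.03984 = 1.88353.
h_ss = 1.88353² = 3.54770 m. (Since h₀ = 8.440 m > h_ss, the level will fall toward this value.)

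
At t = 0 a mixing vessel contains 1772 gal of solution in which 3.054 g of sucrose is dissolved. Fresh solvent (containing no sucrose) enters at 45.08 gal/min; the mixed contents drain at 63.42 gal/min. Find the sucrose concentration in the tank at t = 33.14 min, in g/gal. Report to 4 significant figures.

Let m(t) be the amount of sucrose. Volume: V(t) = V₀ + (Q_in − Q_out) t = 1772 − 18.3400 t; V(33.14) = 1164.21 gal.
Solute balance: dm/dt = 0 − Q_out C = −Q_out m/V(t).
Separate: dm/m = −Q_out dt/V(t) ⇒ ln(m/m₀) = −(Q_out/(Q_in−Q_out)) ln(V/V₀).
m = m₀ (V₀/V)^(Q_out/(Q_in−Q_out)) = 3.054 × (1772/1164.21)^(-3.45802) = 0.714526 g.
C = m/V = 0.714526/1164.21 = 0.000613742 g/gal.

0.0006137 g/gal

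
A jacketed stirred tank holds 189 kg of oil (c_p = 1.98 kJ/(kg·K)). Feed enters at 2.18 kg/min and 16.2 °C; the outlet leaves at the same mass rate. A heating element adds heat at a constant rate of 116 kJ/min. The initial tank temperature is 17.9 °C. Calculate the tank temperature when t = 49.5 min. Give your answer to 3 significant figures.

28.9 °C

M c_p dT/dt = ṁ c_p (T_in − T) + Q̇.
Rearrange: dT/dt = (T_ss − T)/τ with τ = M/ṁ = 86.697 min and T_ss = T_in + Q̇/(ṁ c_p) = 43.074 °C.
Integrating: T(t) = T_ss + (T₀ − T_ss) e^(−t/τ).
T(49.5) = 43.074 + (-25.174)·e^(−49.5/86.697) = 43.074 + (-25.174)·0.56499 = 28.851 °C.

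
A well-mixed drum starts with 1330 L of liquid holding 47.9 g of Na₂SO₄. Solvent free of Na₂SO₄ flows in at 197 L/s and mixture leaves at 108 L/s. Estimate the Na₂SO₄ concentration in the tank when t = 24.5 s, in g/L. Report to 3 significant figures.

0.00420 g/L

Let m(t) be the amount of Na₂SO₄. Volume: V(t) = V₀ + (Q_in − Q_out) t = 1330 + 89.000 t; V(24.5) = 3510.5 L.
Solute balance: dm/dt = 0 − Q_out C = −Q_out m/V(t).
Separate: dm/m = −Q_out dt/V(t) ⇒ ln(m/m₀) = −(Q_out/(Q_in−Q_out)) ln(V/V₀).
m = m₀ (V₀/V)^(Q_out/(Q_in−Q_out)) = 47.9 × (1330/3510.5)^(1.2135) = 14.751 g.
C = m/V = 14.751/3510.5 = 0.0042021 g/L.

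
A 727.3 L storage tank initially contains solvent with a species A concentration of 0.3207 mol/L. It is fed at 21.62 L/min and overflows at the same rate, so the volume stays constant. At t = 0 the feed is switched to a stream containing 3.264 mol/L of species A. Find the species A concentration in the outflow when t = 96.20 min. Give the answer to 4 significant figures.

Accumulation = in − out for the solute gives V dC/dt = Q(C_in − C).
Rewrite as dC/dt + C/τ = C_in/τ, τ = V/Q = 33.6401 min.
Solution: C(t) = C_in + (C₀ − C_in) e^(−t/τ).
C(96.20) = 3.264 + (0.3207 − 3.264)·e^(−96.20/33.6401) = 3.264 + (-2.94330)·0.0572872 = 3.09539 mol/L.

3.095 mol/L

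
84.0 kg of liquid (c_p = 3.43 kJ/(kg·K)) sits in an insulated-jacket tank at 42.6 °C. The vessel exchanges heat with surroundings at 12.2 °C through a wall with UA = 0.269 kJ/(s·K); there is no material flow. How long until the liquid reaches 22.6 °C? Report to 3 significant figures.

First-law balance (no shaft work): M c_p dT/dt = −UA(T − T_amb).
τ = M c_p/UA = 1071.1 s; T_ss = T_amb = 12.200 °C.
T(t) = T_ss + (T₀ − T_ss)e^(−t/τ); set T = 22.6:
t = −τ ln[(T − T_ss)/(T₀ − T_ss)] = −1071.1 · ln(0.34211) = 1148.9 s.

1150 s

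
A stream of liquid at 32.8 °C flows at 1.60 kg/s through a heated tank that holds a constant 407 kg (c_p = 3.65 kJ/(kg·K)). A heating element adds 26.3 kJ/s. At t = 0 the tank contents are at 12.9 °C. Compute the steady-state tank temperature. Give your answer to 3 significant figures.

Heat balance on the well-mixed liquid: M c_p dT/dt = ṁ c_p (T_in − T) + 26.3.
At steady state dT/dt = 0 ⇒ T_ss = T_in + Q̇/(ṁ c_p) = 32.8 + 26.3/(1.60·3.65) = 37.303 °C.

37.3 °C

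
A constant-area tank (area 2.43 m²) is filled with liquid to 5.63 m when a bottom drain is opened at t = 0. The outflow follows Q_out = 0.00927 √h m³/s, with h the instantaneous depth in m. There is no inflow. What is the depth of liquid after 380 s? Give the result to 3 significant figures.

2.72 m

With no inflow, A dh/dt = −0.00927 √h.
∫ h^(−1/2) dh = −(0.00927/A) ∫ dt, giving 2√h = 2√h₀ − (0.00927/A) t.
√h = √5.63 − 0.00927·380/(2·2.43) = 2.3728 − 0.72481 = 1.6479.
h = 1.6479² = 2.7157 m.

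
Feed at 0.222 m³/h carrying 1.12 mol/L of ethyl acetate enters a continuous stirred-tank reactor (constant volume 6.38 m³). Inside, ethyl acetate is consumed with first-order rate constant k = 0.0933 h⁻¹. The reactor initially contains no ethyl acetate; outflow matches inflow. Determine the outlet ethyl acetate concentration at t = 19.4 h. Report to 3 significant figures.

0.279 mol/L

V dC/dt = Q(C_in − C) − k V C.
dC/dt = (Q/V) C_in − (Q/V + k) C; effective rate a = Q/V + k = 0.034796 + 0.0933 = 0.12810 h⁻¹.
C_ss = Q C_in/(Q + kV) = 0.30424 mol/L; C(t) = C_ss + (C₀ − C_ss) e^(−a t).
C(19.4) = 0.30424 + (-0.30424)·e^(−0.12810·19.4) = 0.30424 + (-0.30424)·0.083320 = 0.27889 mol/L.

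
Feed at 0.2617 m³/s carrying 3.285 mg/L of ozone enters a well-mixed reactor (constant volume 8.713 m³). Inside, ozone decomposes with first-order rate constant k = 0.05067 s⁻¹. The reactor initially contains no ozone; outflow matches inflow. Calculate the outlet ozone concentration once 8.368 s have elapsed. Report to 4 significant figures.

Accumulation = in − out − consumed: V dC/dt = Q C_in − Q C − k V C.
This is linear with rate a = Q/V + k = 0.0807056 s⁻¹.
C_ss = Q C_in/(Q + kV) = 1.22255 mg/L; C(t) = C_ss + (C₀ − C_ss) e^(−a t).
C(8.368) = 1.22255 + (-1.22255)·e^(−0.0807056·8.368) = 1.22255 + (-1.22255)·0.508981 = 0.600297 mg/L.

0.6003 mg/L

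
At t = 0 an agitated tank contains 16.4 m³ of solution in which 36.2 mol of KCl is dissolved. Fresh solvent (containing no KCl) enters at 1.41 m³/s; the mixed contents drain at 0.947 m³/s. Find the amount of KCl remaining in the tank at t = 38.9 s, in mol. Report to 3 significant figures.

7.95 mol

Let m(t) be the amount of KCl. Volume: V(t) = V₀ + (Q_in − Q_out) t = 16.4 + 0.46300 t; V(38.9) = 34.411 m³.
Species balance (pure solvent in): dm/dt = −Q_out · m/V(t).
Separate: dm/m = −Q_out dt/V(t) ⇒ ln(m/m₀) = −(Q_out/(Q_in−Q_out)) ln(V/V₀).
m = m₀ (V₀/V)^(Q_out/(Q_in−Q_out)) = 36.2 × (16.4/34.411)^(2.0454) = 7.9508 mol.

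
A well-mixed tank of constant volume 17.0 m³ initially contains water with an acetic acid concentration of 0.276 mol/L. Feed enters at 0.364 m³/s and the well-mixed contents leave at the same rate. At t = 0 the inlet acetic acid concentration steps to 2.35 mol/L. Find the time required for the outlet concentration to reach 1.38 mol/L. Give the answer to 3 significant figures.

Species balance on the tank: V dC/dt = Q(C_in − C), so τ = V/Q = 46.703 s.
C(t) = C_in + (C₀ − C_in) e^(−t/τ). Set C = 1.38 and solve for t:
e^(−t/τ) = (C − C_in)/(C₀ − C_in) = (1.38 − 2.35)/(0.276 − 2.35) = 0.46770
t = −τ ln(…) = 46.703 × 0.75994 = 35.492 s.

35.5 s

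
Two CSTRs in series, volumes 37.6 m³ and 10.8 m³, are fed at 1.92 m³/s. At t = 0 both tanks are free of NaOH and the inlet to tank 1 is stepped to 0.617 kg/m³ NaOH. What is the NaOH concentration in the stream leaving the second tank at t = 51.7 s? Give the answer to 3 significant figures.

Each tank obeys Vᵢ dCᵢ/dt = Q(Cᵢ₋₁ − Cᵢ), so τᵢ = Vᵢ/Q.
τ₁ = 37.6/1.92 = 19.583 s; τ₂ = 10.8/1.92 = 5.6250 s.
Solving the cascade with C₁(0)=C₂(0)=0 gives C₂(t) = C_in[1 − (τ₁ e^(−t/τ₁) − τ₂ e^(−t/τ₂))/(τ₁ − τ₂)].
At t = 51.7: e^(−t/τ₁) = 0.071361, e^(−t/τ₂) = 0.00010194.
C₂ = 0.617·[1 − (19.583·0.071361 − 5.6250·0.00010194)/(13.958)] = 0.617·0.89992 = 0.55525 kg/m³.

0.555 kg/m³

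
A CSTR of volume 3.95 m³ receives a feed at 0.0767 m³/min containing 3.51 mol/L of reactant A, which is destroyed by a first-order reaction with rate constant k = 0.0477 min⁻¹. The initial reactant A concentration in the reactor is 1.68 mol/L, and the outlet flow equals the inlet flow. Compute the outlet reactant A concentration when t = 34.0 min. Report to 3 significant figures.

Species balance: V dC/dt = Q C_in − Q C − k V C.
dC/dt = (Q/V) C_in − (Q/V + k) C; effective rate a = Q/V + k = 0.019418 + 0.0477 = 0.067118 min⁻¹.
C_ss = Q C_in/(Q + kV) = 1.0155 mol/L; C(t) = C_ss + (C₀ − C_ss) e^(−a t).
C(34.0) = 1.0155 + (0.66453)·e^(−0.067118·34.0) = 1.0155 + (0.66453)·0.10208 = 1.0833 mol/L.

1.08 mol/L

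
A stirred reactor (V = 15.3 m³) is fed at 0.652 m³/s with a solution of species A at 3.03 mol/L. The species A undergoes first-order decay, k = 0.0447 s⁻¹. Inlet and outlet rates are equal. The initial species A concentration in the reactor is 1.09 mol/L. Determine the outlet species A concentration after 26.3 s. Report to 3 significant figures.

Species balance: V dC/dt = Q C_in − Q C − k V C.
dC/dt = (Q/V) C_in − (Q/V + k) C; effective rate a = Q/V + k = 0.042614 + 0.0447 = 0.087314 s⁻¹.
C_ss = Q C_in/(Q + kV) = 1.4788 mol/L; C(t) = C_ss + (C₀ − C_ss) e^(−a t).
C(26.3) = 1.4788 + (-0.38881)·e^(−0.087314·26.3) = 1.4788 + (-0.38881)·0.10062 = 1.4397 mol/L.

1.44 mol/L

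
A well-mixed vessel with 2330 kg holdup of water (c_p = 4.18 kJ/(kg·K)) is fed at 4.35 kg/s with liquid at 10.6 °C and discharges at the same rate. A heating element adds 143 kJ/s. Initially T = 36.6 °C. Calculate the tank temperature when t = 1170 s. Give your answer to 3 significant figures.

M c_p dT/dt = ṁ c_p (T_in − T) + Q̇.
τ = M/ṁ = 535.63 s; T_ss = T_in + Q̇/(ṁ c_p) = 10.6 + 143/(4.35·4.18) = 18.464 °C.
T approaches T_ss exponentially: T(t) = T_ss + (T₀ − T_ss) e^(−t/τ).
T(1170) = 18.464 + (18.136)·e^(−1170/535.63) = 18.464 + (18.136)·0.11255 = 20.506 °C.

20.5 °C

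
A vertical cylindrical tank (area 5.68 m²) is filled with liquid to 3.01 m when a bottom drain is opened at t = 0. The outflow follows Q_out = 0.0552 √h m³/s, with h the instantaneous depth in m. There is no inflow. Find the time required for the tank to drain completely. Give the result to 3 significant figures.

357 s

Accumulation of liquid (constant cross-section A): A dh/dt = −0.0552 √h.
Separate and integrate: 2(√h − √h₀) = −(0.0552/A) t.
Tank is empty when √h = 0: t_empty = 2A√h₀/0.0552.
t_empty = 2·5.68·√3.01/0.0552 = 11.360·1.7349/0.0552 = 357.04 s.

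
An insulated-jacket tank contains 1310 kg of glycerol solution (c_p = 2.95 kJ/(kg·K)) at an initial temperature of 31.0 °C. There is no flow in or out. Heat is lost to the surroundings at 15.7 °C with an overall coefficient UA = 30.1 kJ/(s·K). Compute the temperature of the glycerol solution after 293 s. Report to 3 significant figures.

Energy balance: M c_p dT/dt = −UA(T − T_amb).
dT/dt = (T_ss − T)/τ with T_ss = T_amb = 15.700 °C, τ = M c_p/UA = 1310·2.95/30.1 = 128.39 s.
Integrating: T(t) = T_ss + (T₀ − T_ss) e^(−t/τ).
T(293) = 15.700 + (15.300)·0.10207 = 17.262 °C.

17.3 °C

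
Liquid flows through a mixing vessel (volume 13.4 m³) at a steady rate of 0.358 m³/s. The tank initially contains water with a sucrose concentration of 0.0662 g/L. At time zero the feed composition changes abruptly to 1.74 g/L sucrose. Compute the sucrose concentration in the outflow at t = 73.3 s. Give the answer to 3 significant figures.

Accumulation = in − out for the solute gives V dC/dt = Q(C_in − C).
Rewrite as dC/dt + C/τ = C_in/τ, τ = V/Q = 37.430 s.
Solution: C(t) = C_in + (C₀ − C_in) e^(−t/τ).
C(73.3) = 1.74 + (0.0662 − 1.74)·e^(−73.3/37.430) = 1.74 + (-1.6738)·0.14110 = 1.5038 g/L.

1.50 g/L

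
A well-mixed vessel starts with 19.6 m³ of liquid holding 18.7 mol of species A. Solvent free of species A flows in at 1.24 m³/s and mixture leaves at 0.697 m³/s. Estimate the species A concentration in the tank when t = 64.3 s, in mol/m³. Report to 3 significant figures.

Total volume: dV/dt = Q_in − Q_out = 0.54300 m³/s, so V(t) = 19.6 + 0.54300 t and V(64.3) = 54.515 m³.
No species A enters, so dm/dt = −Q_out · (m/V).
Separate: dm/m = −Q_out dt/V(t) ⇒ ln(m/m₀) = −(Q_out/(Q_in−Q_out)) ln(V/V₀).
m = m₀ (V₀/V)^(Q_out/(Q_in−Q_out)) = 18.7 × (19.6/54.515)^(1.2836) = 5.0302 mol.
C = m/V = 5.0302/54.515 = 0.092272 mol/m³.

0.0923 mol/m³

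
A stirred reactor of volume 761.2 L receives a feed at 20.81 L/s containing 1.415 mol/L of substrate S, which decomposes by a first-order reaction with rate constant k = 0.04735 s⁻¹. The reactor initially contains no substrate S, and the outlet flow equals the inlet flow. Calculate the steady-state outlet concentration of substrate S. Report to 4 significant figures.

Accumulation = in − out − consumed: V dC/dt = Q C_in − Q C − k V C.
At steady state: 0 = Q C_in − (Q + kV) C_ss, so C_ss = Q C_in/(Q + kV).
C_ss = 20.81·1.415/(20.81 + 0.04735·761.2) = 29.4461/56.8528 = 0.517936 mol/L.

0.5179 mol/L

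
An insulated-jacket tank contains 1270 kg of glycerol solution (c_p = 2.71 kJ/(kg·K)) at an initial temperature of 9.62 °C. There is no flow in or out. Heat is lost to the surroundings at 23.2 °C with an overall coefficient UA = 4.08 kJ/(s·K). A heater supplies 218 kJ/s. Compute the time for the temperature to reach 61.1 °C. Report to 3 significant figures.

1230 s

Lumped-capacitance energy balance: M c_p dT/dt = UA(T_amb − T) + Q̇.
τ = M c_p/UA = 843.55 s; T_ss = T_amb + Q̇/UA = 23.2 + 218/4.08 = 76.631 °C.
T(t) = T_ss + (T₀ − T_ss)e^(−t/τ); set T = 61.1:
t = −τ ln[(T − T_ss)/(T₀ − T_ss)] = −843.55 · ln(0.23177) = 1233.3 s.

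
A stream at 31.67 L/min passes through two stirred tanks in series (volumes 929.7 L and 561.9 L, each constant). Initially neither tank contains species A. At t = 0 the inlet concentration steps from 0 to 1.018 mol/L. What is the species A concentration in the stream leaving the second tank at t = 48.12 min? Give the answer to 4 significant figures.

0.6217 mol/L

Time constants: τᵢ = Vᵢ/Q for each well-mixed tank.
τ₁ = 929.7/31.67 = 29.3559 min; τ₂ = 561.9/31.67 = 17.7423 min.
Tank 1: C₁ = C_in(1 − e^(−t/τ₁)). Tank 2 (τ₁ ≠ τ₂): C₂ = C_in[1 − (τ₁ e^(−t/τ₁) − τ₂ e^(−t/τ₂))/(τ₁ − τ₂)].
At t = 48.12: e^(−t/τ₁) = 0.194136, e^(−t/τ₂) = 0.0663935.
C₂ = 1.018·[1 − (29.3559·0.194136 − 17.7423·0.0663935)/(11.6135)] = 1.018·0.610707 = 0.621700 mol/L.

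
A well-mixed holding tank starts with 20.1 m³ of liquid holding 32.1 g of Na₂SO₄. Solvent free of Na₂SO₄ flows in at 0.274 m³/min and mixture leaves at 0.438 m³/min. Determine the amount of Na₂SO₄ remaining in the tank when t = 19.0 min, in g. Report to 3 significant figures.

20.5 g

Total volume: dV/dt = Q_in − Q_out = -0.16400 m³/min, so V(t) = 20.1 − 0.16400 t and V(19.0) = 16.984 m³.
Solute balance: dm/dt = 0 − Q_out C = −Q_out m/V(t).
dm/m = −Q_out dt/(V₀ − 0.16400 t); integrating gives ln(m/m₀) = −(Q_out/(Q_in−Q_out)) ln(V/V₀).
m = m₀ (V₀/V)^(Q_out/(Q_in−Q_out)) = 32.1 × (20.1/16.984)^(-2.6707) = 20.470 g.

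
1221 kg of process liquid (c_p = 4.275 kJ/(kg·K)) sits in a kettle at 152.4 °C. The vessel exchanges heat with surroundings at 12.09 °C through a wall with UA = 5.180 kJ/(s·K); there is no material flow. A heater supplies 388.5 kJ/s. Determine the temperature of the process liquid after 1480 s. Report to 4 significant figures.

Lumped-capacitance energy balance: M c_p dT/dt = UA(T_amb − T) + Q̇.
dT/dt = (T_ss − T)/τ with T_ss = T_amb + Q̇/UA = 12.09 + 388.5/5.180 = 87.0900 °C, τ = M c_p/UA = 1221·4.275/5.180 = 1007.68 s.
T approaches T_ss exponentially: T(t) = T_ss + (T₀ − T_ss) e^(−t/τ).
T(1480) = 87.0900 + (65.3100)·0.230219 = 102.126 °C.

102.1 °C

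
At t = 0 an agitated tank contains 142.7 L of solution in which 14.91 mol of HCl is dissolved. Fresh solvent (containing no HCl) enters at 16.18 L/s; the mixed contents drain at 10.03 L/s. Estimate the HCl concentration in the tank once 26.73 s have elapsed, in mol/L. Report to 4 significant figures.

0.01391 mol/L

Let m(t) be the amount of HCl. Volume: V(t) = V₀ + (Q_in − Q_out) t = 142.7 + 6.15000 t; V(26.73) = 307.089 L.
Solute balance: dm/dt = 0 − Q_out C = −Q_out m/V(t).
Separate: dm/m = −Q_out dt/V(t) ⇒ ln(m/m₀) = −(Q_out/(Q_in−Q_out)) ln(V/V₀).
m = m₀ (V₀/V)^(Q_out/(Q_in−Q_out)) = 14.91 × (142.7/307.089)^(1.63089) = 4.27218 mol.
C = m/V = 4.27218/307.089 = 0.0139118 mol/L.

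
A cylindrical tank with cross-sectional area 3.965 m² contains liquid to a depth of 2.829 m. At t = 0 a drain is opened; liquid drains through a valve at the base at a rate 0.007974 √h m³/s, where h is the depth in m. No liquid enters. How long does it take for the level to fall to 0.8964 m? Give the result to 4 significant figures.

731.1 s

A dh/dt = −Q_out = −0.007974 √h.
This is separable: 2 d(√h)/dt = −0.007974/A, so √h = √h₀ − (0.007974/(2A)) t.
t = 2A(√h₀ − √h)/0.007974 = 2·3.965·(√2.829 − √0.8964)/0.007974
  = 7.93000 × (1.68196 − 0.946784) / 0.007974 = 731.122 s.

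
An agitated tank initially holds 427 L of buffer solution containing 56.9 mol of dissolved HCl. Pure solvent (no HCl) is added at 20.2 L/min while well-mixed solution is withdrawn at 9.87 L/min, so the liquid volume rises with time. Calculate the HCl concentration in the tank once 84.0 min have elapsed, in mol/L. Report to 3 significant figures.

Total volume: dV/dt = Q_in − Q_out = 10.330 L/min, so V(t) = 427 + 10.330 t and V(84.0) = 1294.7 L.
Solute balance: dm/dt = 0 − Q_out C = −Q_out m/V(t).
Separate: dm/m = −Q_out dt/V(t) ⇒ ln(m/m₀) = −(Q_out/(Q_in−Q_out)) ln(V/V₀).
m = m₀ (V₀/V)^(Q_out/(Q_in−Q_out)) = 56.9 × (427/1294.7)^(0.95547) = 19.716 mol.
C = m/V = 19.716/1294.7 = 0.015228 mol/L.

0.0152 mol/L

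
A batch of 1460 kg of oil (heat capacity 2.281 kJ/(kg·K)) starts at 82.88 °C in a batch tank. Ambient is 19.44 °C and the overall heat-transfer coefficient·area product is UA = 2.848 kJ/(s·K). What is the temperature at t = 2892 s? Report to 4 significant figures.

Lumped-capacitance energy balance: M c_p dT/dt = UA(T_amb − T).
dT/dt = (T_ss − T)/τ with T_ss = T_amb = 19.4400 °C, τ = M c_p/UA = 1460·2.281/2.848 = 1169.33 s.
This is linear first-order; T(t) = T_ss + (T₀ − T_ss) e^(−t/τ).
T(2892) = 19.4400 + (63.4400)·0.0843142 = 24.7889 °C.

24.79 °C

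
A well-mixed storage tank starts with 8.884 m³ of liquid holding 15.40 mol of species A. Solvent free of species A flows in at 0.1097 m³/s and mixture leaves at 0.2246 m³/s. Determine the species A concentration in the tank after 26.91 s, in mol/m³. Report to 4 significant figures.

1.152 mol/m³

Total volume: dV/dt = Q_in − Q_out = -0.114900 m³/s, so V(t) = 8.884 − 0.114900 t and V(26.91) = 5.79204 m³.
Species balance (pure solvent in): dm/dt = −Q_out · m/V(t).
Separate: dm/m = −Q_out dt/V(t) ⇒ ln(m/m₀) = −(Q_out/(Q_in−Q_out)) ln(V/V₀).
m = m₀ (V₀/V)^(Q_out/(Q_in−Q_out)) = 15.40 × (8.884/5.79204)^(-1.95474) = 6.67382 mol.
C = m/V = 6.67382/5.79204 = 1.15224 mol/m³.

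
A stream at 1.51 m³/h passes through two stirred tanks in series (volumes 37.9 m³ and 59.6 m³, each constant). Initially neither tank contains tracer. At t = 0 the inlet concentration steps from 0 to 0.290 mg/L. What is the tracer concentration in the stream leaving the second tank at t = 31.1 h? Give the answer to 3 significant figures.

0.0745 mg/L

Species balance on tank i: dCᵢ/dt = (Cᵢ₋₁ − Cᵢ)/τᵢ with τᵢ = Vᵢ/Q.
τ₁ = 37.9/1.51 = 25.099 h; τ₂ = 59.6/1.51 = 39.470 h.
Tank 1: C₁ = C_in(1 − e^(−t/τ₁)). Tank 2 (τ₁ ≠ τ₂): C₂ = C_in[1 − (τ₁ e^(−t/τ₁) − τ₂ e^(−t/τ₂))/(τ₁ − τ₂)].
At t = 31.1: e^(−t/τ₁) = 0.28965, e^(−t/τ₂) = 0.45478.
C₂ = 0.290·[1 − (25.099·0.28965 − 39.470·0.45478)/(-14.371)] = 0.290·0.25681 = 0.074475 mg/L.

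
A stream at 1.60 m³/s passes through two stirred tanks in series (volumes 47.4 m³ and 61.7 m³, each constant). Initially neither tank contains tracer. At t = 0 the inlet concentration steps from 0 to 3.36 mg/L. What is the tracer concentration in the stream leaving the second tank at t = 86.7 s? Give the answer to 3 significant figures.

Time constants: τᵢ = Vᵢ/Q for each well-mixed tank.
τ₁ = 47.4/1.60 = 29.625 s; τ₂ = 61.7/1.60 = 38.562 s.
Solving the cascade with C₁(0)=C₂(0)=0 gives C₂(t) = C_in[1 − (τ₁ e^(−t/τ₁) − τ₂ e^(−t/τ₂))/(τ₁ − τ₂)].
At t = 86.7: e^(−t/τ₁) = 0.053580, e^(−t/τ₂) = 0.10558.
C₂ = 3.36·[1 − (29.625·0.053580 − 38.562·0.10558)/(-8.9375)] = 3.36·0.72206 = 2.4261 mg/L.

2.43 mg/L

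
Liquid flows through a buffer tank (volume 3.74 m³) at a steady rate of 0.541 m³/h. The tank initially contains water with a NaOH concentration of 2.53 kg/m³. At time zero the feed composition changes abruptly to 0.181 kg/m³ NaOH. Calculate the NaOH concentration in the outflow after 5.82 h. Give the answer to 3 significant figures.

1.19 kg/m³

Transient balance on the dissolved component: V dC/dt = Q(C_in − C).
Rewrite as dC/dt + C/τ = C_in/τ, τ = V/Q = 6.9131 h.
Solution: C(t) = C_in + (C₀ − C_in) e^(−t/τ).
C(5.82) = 0.181 + (2.53 − 0.181)·e^(−5.82/6.9131) = 0.181 + (2.3490)·0.43090 = 1.1932 kg/m³.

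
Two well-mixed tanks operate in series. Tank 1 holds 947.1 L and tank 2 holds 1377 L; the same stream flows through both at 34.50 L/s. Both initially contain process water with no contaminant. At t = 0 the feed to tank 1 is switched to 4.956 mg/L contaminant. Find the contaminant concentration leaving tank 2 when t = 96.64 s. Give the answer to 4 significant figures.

3.869 mg/L

Species balance on tank i: dCᵢ/dt = (Cᵢ₋₁ − Cᵢ)/τᵢ with τᵢ = Vᵢ/Q.
τ₁ = 947.1/34.50 = 27.4522 s; τ₂ = 1377/34.50 = 39.9130 s.
Solving the cascade with C₁(0)=C₂(0)=0 gives C₂(t) = C_in[1 − (τ₁ e^(−t/τ₁) − τ₂ e^(−t/τ₂))/(τ₁ − τ₂)].
At t = 96.64: e^(−t/τ₁) = 0.0295904, e^(−t/τ₂) = 0.0888093.
C₂ = 4.956·[1 − (27.4522·0.0295904 − 39.9130·0.0888093)/(-12.4609)] = 4.956·0.780727 = 3.86928 mg/L.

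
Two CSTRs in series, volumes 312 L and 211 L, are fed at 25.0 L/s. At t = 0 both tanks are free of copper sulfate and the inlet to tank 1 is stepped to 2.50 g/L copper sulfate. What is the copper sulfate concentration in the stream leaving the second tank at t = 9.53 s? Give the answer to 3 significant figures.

Each tank obeys Vᵢ dCᵢ/dt = Q(Cᵢ₋₁ − Cᵢ), so τᵢ = Vᵢ/Q.
τ₁ = 312/25.0 = 12.480 s; τ₂ = 211/25.0 = 8.4400 s.
Tank 1: C₁ = C_in(1 − e^(−t/τ₁)). Tank 2 (τ₁ ≠ τ₂): C₂ = C_in[1 − (τ₁ e^(−t/τ₁) − τ₂ e^(−t/τ₂))/(τ₁ − τ₂)].
At t = 9.53: e^(−t/τ₁) = 0.46598, e^(−t/τ₂) = 0.32331.
C₂ = 2.50·[1 − (12.480·0.46598 − 8.4400·0.32331)/(4.0400)] = 2.50·0.23598 = 0.58994 g/L.

0.590 g/L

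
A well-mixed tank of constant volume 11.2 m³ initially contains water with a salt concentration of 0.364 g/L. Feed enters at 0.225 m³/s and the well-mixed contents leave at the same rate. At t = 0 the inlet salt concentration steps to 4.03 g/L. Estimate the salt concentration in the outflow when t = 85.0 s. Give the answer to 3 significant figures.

3.37 g/L

Transient balance on the dissolved component: V dC/dt = Q(C_in − C).
Time constant τ = V/Q = 11.2/0.225 = 49.778 s.
Integrating: C(t) = C_in + (C₀ − C_in) e^(−t/τ).
C(85.0) = 4.03 + (0.364 − 4.03)·e^(−85.0/49.778) = 4.03 + (-3.6660)·0.18130 = 3.3653 g/L.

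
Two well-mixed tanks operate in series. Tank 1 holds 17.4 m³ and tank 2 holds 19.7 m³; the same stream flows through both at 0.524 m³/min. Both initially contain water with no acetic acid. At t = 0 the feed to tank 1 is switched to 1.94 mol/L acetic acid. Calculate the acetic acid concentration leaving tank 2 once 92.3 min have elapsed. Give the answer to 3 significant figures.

1.42 mol/L

Time constants: τᵢ = Vᵢ/Q for each well-mixed tank.
τ₁ = 17.4/0.524 = 33.206 min; τ₂ = 19.7/0.524 = 37.595 min.
Solving the cascade with C₁(0)=C₂(0)=0 gives C₂(t) = C_in[1 − (τ₁ e^(−t/τ₁) − τ₂ e^(−t/τ₂))/(τ₁ − τ₂)].
At t = 92.3: e^(−t/τ₁) = 0.062063, e^(−t/τ₂) = 0.085856.
C₂ = 1.94·[1 − (33.206·0.062063 − 37.595·0.085856)/(-4.3893)] = 1.94·0.73414 = 1.4242 mol/L.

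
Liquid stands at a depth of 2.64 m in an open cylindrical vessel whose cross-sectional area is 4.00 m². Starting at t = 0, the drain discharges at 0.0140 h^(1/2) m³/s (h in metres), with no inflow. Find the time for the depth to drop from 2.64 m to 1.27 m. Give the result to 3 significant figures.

A dh/dt = −Q_out = −0.0140 √h.
This is separable: 2 d(√h)/dt = −0.0140/A, so √h = √h₀ − (0.0140/(2A)) t.
t = 2A(√h₀ − √h)/0.0140 = 2·4.00·(√2.64 − √1.27)/0.0140
  = 8.0000 × (1.6248 − 1.1269) / 0.0140 = 284.49 s.

284 s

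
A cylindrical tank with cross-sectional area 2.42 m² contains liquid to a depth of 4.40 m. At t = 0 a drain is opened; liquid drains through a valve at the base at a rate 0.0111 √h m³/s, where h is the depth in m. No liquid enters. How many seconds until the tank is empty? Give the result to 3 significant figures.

915 s

With no inflow, A dh/dt = −0.0111 √h.
Separate and integrate: 2(√h − √h₀) = −(0.0111/A) t.
Tank is empty when √h = 0: t_empty = 2A√h₀/0.0111.
t_empty = 2·2.42·√4.40/0.0111 = 4.8400·2.0976/0.0111 = 914.64 s.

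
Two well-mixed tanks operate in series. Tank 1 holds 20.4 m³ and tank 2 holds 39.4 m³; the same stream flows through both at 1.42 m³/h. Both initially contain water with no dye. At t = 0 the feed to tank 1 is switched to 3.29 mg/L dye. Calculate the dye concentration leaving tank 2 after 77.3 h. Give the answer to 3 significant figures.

Species balance on tank i: dCᵢ/dt = (Cᵢ₋₁ − Cᵢ)/τᵢ with τᵢ = Vᵢ/Q.
τ₁ = 20.4/1.42 = 14.366 h; τ₂ = 39.4/1.42 = 27.746 h.
Solving the cascade with C₁(0)=C₂(0)=0 gives C₂(t) = C_in[1 − (τ₁ e^(−t/τ₁) − τ₂ e^(−t/τ₂))/(τ₁ − τ₂)].
At t = 77.3: e^(−t/τ₁) = 0.0046047, e^(−t/τ₂) = 0.061671.
C₂ = 3.29·[1 − (14.366·0.0046047 − 27.746·0.061671)/(-13.380)] = 3.29·0.87706 = 2.8855 mg/L.

2.89 mg/L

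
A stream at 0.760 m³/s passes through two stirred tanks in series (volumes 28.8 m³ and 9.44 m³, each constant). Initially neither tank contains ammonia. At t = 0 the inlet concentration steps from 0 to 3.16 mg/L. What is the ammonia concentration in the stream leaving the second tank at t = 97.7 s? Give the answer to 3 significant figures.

Species balance on tank i: dCᵢ/dt = (Cᵢ₋₁ − Cᵢ)/τᵢ with τᵢ = Vᵢ/Q.
τ₁ = 28.8/0.760 = 37.895 s; τ₂ = 9.44/0.760 = 12.421 s.
Solving the cascade with C₁(0)=C₂(0)=0 gives C₂(t) = C_in[1 − (τ₁ e^(−t/τ₁) − τ₂ e^(−t/τ₂))/(τ₁ − τ₂)].
At t = 97.7: e^(−t/τ₁) = 0.075911, e^(−t/τ₂) = 0.00038369.
C₂ = 3.16·[1 − (37.895·0.075911 − 12.421·0.00038369)/(25.474)] = 3.16·0.88726 = 2.8037 mg/L.

2.80 mg/L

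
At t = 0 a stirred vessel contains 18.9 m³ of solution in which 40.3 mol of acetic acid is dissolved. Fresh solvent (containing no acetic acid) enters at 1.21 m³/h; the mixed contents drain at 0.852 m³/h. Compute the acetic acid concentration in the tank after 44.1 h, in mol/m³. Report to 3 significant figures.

Total volume: dV/dt = Q_in − Q_out = 0.35800 m³/h, so V(t) = 18.9 + 0.35800 t and V(44.1) = 34.688 m³.
No acetic acid enters, so dm/dt = −Q_out · (m/V).
Separate: dm/m = −Q_out dt/V(t) ⇒ ln(m/m₀) = −(Q_out/(Q_in−Q_out)) ln(V/V₀).
m = m₀ (V₀/V)^(Q_out/(Q_in−Q_out)) = 40.3 × (18.9/34.688)^(2.3799) = 9.4993 mol.
C = m/V = 9.4993/34.688 = 0.27385 mol/m³.

0.274 mol/m³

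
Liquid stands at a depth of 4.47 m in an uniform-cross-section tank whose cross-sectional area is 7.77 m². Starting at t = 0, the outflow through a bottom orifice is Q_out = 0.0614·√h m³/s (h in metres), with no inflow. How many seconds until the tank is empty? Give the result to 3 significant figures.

535 s

A dh/dt = −Q_out = −0.0614 √h.
Separate and integrate: 2(√h − √h₀) = −(0.0614/A) t.
Tank is empty when √h = 0: t_empty = 2A√h₀/0.0614.
t_empty = 2·7.77·√4.47/0.0614 = 15.540·2.1142/0.0614 = 535.10 s.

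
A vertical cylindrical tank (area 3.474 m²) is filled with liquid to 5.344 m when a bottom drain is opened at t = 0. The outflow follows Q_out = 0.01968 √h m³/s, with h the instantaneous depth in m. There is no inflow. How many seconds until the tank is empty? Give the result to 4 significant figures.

With no inflow, A dh/dt = −0.01968 √h.
∫ h^(−1/2) dh = −(0.01968/A) ∫ dt, giving 2√h = 2√h₀ − (0.01968/A) t.
Tank is empty when √h = 0: t_empty = 2A√h₀/0.01968.
t_empty = 2·3.474·√5.344/0.01968 = 6.94800·2.31171/0.01968 = 816.146 s.

816.1 s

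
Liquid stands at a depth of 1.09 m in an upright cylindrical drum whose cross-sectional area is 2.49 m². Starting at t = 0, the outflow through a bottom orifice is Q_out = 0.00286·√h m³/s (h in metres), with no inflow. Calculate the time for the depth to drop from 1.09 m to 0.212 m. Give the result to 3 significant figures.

With no inflow, A dh/dt = −0.00286 √h.
This is separable: 2 d(√h)/dt = −0.00286/A, so √h = √h₀ − (0.00286/(2A)) t.
t = 2A(√h₀ − √h)/0.00286 = 2·2.49·(√1.09 − √0.212)/0.00286
  = 4.9800 × (1.0440 − 0.46043) / 0.00286 = 1016.2 s.

1020 s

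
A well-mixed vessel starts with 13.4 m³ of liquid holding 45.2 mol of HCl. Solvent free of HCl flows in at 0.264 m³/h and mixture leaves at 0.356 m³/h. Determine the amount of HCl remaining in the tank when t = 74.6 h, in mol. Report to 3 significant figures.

2.81 mol

Total volume: dV/dt = Q_in − Q_out = -0.092000 m³/h, so V(t) = 13.4 − 0.092000 t and V(74.6) = 6.5368 m³.
Species balance (pure solvent in): dm/dt = −Q_out · m/V(t).
Separate: dm/m = −Q_out dt/V(t) ⇒ ln(m/m₀) = −(Q_out/(Q_in−Q_out)) ln(V/V₀).
m = m₀ (V₀/V)^(Q_out/(Q_in−Q_out)) = 45.2 × (13.4/6.5368)^(-3.8696) = 2.8109 mol.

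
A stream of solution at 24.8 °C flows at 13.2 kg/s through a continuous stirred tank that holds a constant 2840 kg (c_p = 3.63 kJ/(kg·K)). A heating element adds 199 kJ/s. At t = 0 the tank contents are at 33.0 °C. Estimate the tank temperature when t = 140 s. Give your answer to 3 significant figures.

Unsteady energy balance on the tank contents: M c_p dT/dt = ṁ c_p (T_in − T) + 199.
Rearrange: dT/dt = (T_ss − T)/τ with τ = M/ṁ = 215.15 s and T_ss = T_in + Q̇/(ṁ c_p) = 28.953 °C.
T approaches T_ss exponentially: T(t) = T_ss + (T₀ − T_ss) e^(−t/τ).
T(140) = 28.953 + (4.0469)·e^(−140/215.15) = 28.953 + (4.0469)·0.52168 = 31.064 °C.

31.1 °C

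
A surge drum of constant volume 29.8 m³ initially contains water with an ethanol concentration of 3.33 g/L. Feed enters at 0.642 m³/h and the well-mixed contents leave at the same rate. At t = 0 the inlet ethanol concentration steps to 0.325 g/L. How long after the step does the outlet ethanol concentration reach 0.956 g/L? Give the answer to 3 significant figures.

72.4 h

Species balance: V dC/dt = Q(C_in − C) ⇒ τ = V/Q = 46.417 h.
C(t) = C_in + (C₀ − C_in) e^(−t/τ). Set C = 0.956 and solve for t:
e^(−t/τ) = (C − C_in)/(C₀ − C_in) = (0.956 − 0.325)/(3.33 − 0.325) = 0.20998
t = −τ ln(…) = 46.417 × 1.5607 = 72.445 h.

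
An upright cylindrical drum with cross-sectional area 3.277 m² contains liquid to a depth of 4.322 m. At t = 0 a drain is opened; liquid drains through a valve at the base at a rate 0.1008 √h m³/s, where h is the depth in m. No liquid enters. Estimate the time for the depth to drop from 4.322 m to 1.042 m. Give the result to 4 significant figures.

Unsteady balance on liquid volume: A dh/dt = −0.1008 √h.
∫ h^(−1/2) dh = −(0.1008/A) ∫ dt, giving 2√h = 2√h₀ − (0.1008/A) t.
t = 2A(√h₀ − √h)/0.1008 = 2·3.277·(√4.322 − √1.042)/0.1008
  = 6.55400 × (2.07894 − 1.02078) / 0.1008 = 68.8013 s.

68.80 s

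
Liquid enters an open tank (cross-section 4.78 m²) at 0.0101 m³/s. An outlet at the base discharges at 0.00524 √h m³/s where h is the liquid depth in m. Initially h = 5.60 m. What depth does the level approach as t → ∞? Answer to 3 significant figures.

Level balance: A dh/dt = 0.0101 − 0.00524 √h. Setting dh/dt = 0:
Q_in = 0.00524 √h_ss ⇒ √h_ss = 0.0101/0.00524 = 1.9275.
h_ss = 1.9275² = 3.7152 m. (Since h₀ = 5.60 m > h_ss, the level will fall toward this value.)

3.72 m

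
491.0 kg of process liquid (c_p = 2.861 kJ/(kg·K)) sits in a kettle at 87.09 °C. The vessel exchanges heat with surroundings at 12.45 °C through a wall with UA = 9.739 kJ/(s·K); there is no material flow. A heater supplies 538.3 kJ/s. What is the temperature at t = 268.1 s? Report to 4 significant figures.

70.74 °C

First-law balance (no shaft work): M c_p dT/dt = −UA(T − T_amb) + Q̇.
dT/dt = (T_ss − T)/τ with T_ss = T_amb + Q̇/UA = 12.45 + 538.3/9.739 = 67.7226 °C, τ = M c_p/UA = 491.0·2.861/9.739 = 144.240 s.
This is linear first-order; T(t) = T_ss + (T₀ − T_ss) e^(−t/τ).
T(268.1) = 67.7226 + (19.3674)·0.155873 = 70.7415 °C.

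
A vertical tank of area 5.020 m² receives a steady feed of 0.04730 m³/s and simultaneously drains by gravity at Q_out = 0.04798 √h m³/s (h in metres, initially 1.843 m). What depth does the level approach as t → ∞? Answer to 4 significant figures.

Mass balance (ρ constant): A dh/dt = Q_in − 0.04798 √h. At steady state dh/dt = 0:
Q_in = 0.04798 √h_ss ⇒ √h_ss = 0.04730/0.04798 = 0.985827.
h_ss = 0.985827² = 0.971856 m. (Since h₀ = 1.843 m > h_ss, the level will fall toward this value.)

0.9719 m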